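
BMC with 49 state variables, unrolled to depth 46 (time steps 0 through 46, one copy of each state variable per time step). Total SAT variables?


BMC unrolls to depth k, creating one copy of each state var for steps 0..k.
Step count = 46 + 1 = 47 (steps 0 through 46)
Vars per step = 49
Total = 49 * 47 = 2303

2303


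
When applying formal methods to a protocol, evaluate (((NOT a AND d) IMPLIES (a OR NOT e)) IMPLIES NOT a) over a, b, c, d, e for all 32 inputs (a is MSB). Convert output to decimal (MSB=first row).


Formula: (((NOT a AND d) IMPLIES (a OR NOT e)) IMPLIES NOT a) over a, b, c, d, e (32 rows)
Evaluate each row (bits = a,b,c,d,e, MSB first):
  row 0 [00000]: (((NOT 0 AND 0) IMPLIES (0 OR NOT 0)) IMPLIES NOT 0) -> 1
  row 1 [00001]: (((NOT 0 AND 0) IMPLIES (0 OR NOT 1)) IMPLIES NOT 0) -> 1
  row 2 [00010]: (((NOT 0 AND 1) IMPLIES (0 OR NOT 0)) IMPLIES NOT 0) -> 1
  row 3 [00011]: (((NOT 0 AND 1) IMPLIES (0 OR NOT 1)) IMPLIES NOT 0) -> 1
  row 4 [00100]: (((NOT 0 AND 0) IMPLIES (0 OR NOT 0)) IMPLIES NOT 0) -> 1
  row 5 [00101]: (((NOT 0 AND 0) IMPLIES (0 OR NOT 1)) IMPLIES NOT 0) -> 1
  row 6 [00110]: (((NOT 0 AND 1) IMPLIES (0 OR NOT 0)) IMPLIES NOT 0) -> 1
  row 7 [00111]: (((NOT 0 AND 1) IMPLIES (0 OR NOT 1)) IMPLIES NOT 0) -> 1
  row 8 [01000]: (((NOT 0 AND 0) IMPLIES (0 OR NOT 0)) IMPLIES NOT 0) -> 1
  row 9 [01001]: (((NOT 0 AND 0) IMPLIES (0 OR NOT 1)) IMPLIES NOT 0) -> 1
  row 10 [01010]: (((NOT 0 AND 1) IMPLIES (0 OR NOT 0)) IMPLIES NOT 0) -> 1
  row 11 [01011]: (((NOT 0 AND 1) IMPLIES (0 OR NOT 1)) IMPLIES NOT 0) -> 1
  row 12 [01100]: (((NOT 0 AND 0) IMPLIES (0 OR NOT 0)) IMPLIES NOT 0) -> 1
  row 13 [01101]: (((NOT 0 AND 0) IMPLIES (0 OR NOT 1)) IMPLIES NOT 0) -> 1
  row 14 [01110]: (((NOT 0 AND 1) IMPLIES (0 OR NOT 0)) IMPLIES NOT 0) -> 1
  row 15 [01111]: (((NOT 0 AND 1) IMPLIES (0 OR NOT 1)) IMPLIES NOT 0) -> 1
  row 16 [10000]: (((NOT 1 AND 0) IMPLIES (1 OR NOT 0)) IMPLIES NOT 1) -> 0
  row 17 [10001]: (((NOT 1 AND 0) IMPLIES (1 OR NOT 1)) IMPLIES NOT 1) -> 0
  row 18 [10010]: (((NOT 1 AND 1) IMPLIES (1 OR NOT 0)) IMPLIES NOT 1) -> 0
  row 19 [10011]: (((NOT 1 AND 1) IMPLIES (1 OR NOT 1)) IMPLIES NOT 1) -> 0
  row 20 [10100]: (((NOT 1 AND 0) IMPLIES (1 OR NOT 0)) IMPLIES NOT 1) -> 0
  row 21 [10101]: (((NOT 1 AND 0) IMPLIES (1 OR NOT 1)) IMPLIES NOT 1) -> 0
  row 22 [10110]: (((NOT 1 AND 1) IMPLIES (1 OR NOT 0)) IMPLIES NOT 1) -> 0
  row 23 [10111]: (((NOT 1 AND 1) IMPLIES (1 OR NOT 1)) IMPLIES NOT 1) -> 0
  row 24 [11000]: (((NOT 1 AND 0) IMPLIES (1 OR NOT 0)) IMPLIES NOT 1) -> 0
  row 25 [11001]: (((NOT 1 AND 0) IMPLIES (1 OR NOT 1)) IMPLIES NOT 1) -> 0
  row 26 [11010]: (((NOT 1 AND 1) IMPLIES (1 OR NOT 0)) IMPLIES NOT 1) -> 0
  row 27 [11011]: (((NOT 1 AND 1) IMPLIES (1 OR NOT 1)) IMPLIES NOT 1) -> 0
  row 28 [11100]: (((NOT 1 AND 0) IMPLIES (1 OR NOT 0)) IMPLIES NOT 1) -> 0
  row 29 [11101]: (((NOT 1 AND 0) IMPLIES (1 OR NOT 1)) IMPLIES NOT 1) -> 0
  row 30 [11110]: (((NOT 1 AND 1) IMPLIES (1 OR NOT 0)) IMPLIES NOT 1) -> 0
  row 31 [11111]: (((NOT 1 AND 1) IMPLIES (1 OR NOT 1)) IMPLIES NOT 1) -> 0
Full result column, 4 rows per line (a,b,c fixed per line; d,e runs 00..11 left to right):
  rows 0-3 [a,b,c=000]: 1111  = hex F
  rows 4-7 [a,b,c=001]: 1111  = hex F
  rows 8-11 [a,b,c=010]: 1111  = hex F
  rows 12-15 [a,b,c=011]: 1111  = hex F
  rows 16-19 [a,b,c=100]: 0000  = hex 0
  rows 20-23 [a,b,c=101]: 0000  = hex 0
  rows 24-27 [a,b,c=110]: 0000  = hex 0
  rows 28-31 [a,b,c=111]: 0000  = hex 0
Output column (row 0 .. row 31) = 11111111111111110000000000000000
Output column grouped in 4s = 1111 1111 1111 1111 0000 0000 0000 0000 = 0xFFFF0000
Convert to decimal digit by digit (value = value*16 + digit):
  F -> 15
  15*16 + 15 (F) = 255
  255*16 + 15 (F) = 4095
  4095*16 + 15 (F) = 65535
  65535*16 + 0 = 1048560
  1048560*16 + 0 = 16776960
  16776960*16 + 0 = 268431360
  268431360*16 + 0 = 4294901760
Decimal = 4294901760

4294901760


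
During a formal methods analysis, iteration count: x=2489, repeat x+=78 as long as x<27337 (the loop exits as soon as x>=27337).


Step 1: x goes from 2489 toward 27337 by 78; the body runs while x<27337, so iterations = ceil((bound-start)/step)
Step 2: Distance=24848
Step 3: ceil(24848/78)=319

319


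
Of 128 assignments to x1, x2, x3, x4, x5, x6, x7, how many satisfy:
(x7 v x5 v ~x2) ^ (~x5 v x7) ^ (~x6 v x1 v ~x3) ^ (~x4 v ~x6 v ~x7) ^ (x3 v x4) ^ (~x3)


CNF with 6 clauses over 7 vars (128 assignments).
An assignment satisfies CNF iff every clause has >=1 true literal.
Check each row (bits = x1,x2,x3,x4,x5,x6,x7; clause T/F shown):
  row 0 [0000000]: clauses=TTTTFT -> 0
  row 1 [0000001]: clauses=TTTTFT -> 0
  row 2 [0000010]: clauses=TTTTFT -> 0
  row 3 [0000011]: clauses=TTTTFT -> 0
  row 4 [0000100]: clauses=TFTTFT -> 0
  (every remaining row is evaluated the same way; all 128 results are listed next)
Full result column, 8 rows per line (x1,x2,x3,x4 fixed per line; x5,x6,x7 runs 000..111 left to right):
  rows 0-7 [x1,x2,x3,x4=0000]: 00000000  (ones: 0)
  rows 8-15 [x1,x2,x3,x4=0001]: 11100100  (ones: 4)
  rows 16-23 [x1,x2,x3,x4=0010]: 00000000  (ones: 0)
  rows 24-31 [x1,x2,x3,x4=0011]: 00000000  (ones: 0)
  rows 32-39 [x1,x2,x3,x4=0100]: 00000000  (ones: 0)
  rows 40-47 [x1,x2,x3,x4=0101]: 01000100  (ones: 2)
  rows 48-55 [x1,x2,x3,x4=0110]: 00000000  (ones: 0)
  rows 56-63 [x1,x2,x3,x4=0111]: 00000000  (ones: 0)
  rows 64-71 [x1,x2,x3,x4=1000]: 00000000  (ones: 0)
  rows 72-79 [x1,x2,x3,x4=1001]: 11100100  (ones: 4)
  rows 80-87 [x1,x2,x3,x4=1010]: 00000000  (ones: 0)
  rows 88-95 [x1,x2,x3,x4=1011]: 00000000  (ones: 0)
  rows 96-103 [x1,x2,x3,x4=1100]: 00000000  (ones: 0)
  rows 104-111 [x1,x2,x3,x4=1101]: 01000100  (ones: 2)
  rows 112-119 [x1,x2,x3,x4=1110]: 00000000  (ones: 0)
  rows 120-127 [x1,x2,x3,x4=1111]: 00000000  (ones: 0)
Satisfying assignments = 0+4+0+0+0+2+0+0+0+4+0+0+0+2+0+0 = 12

12


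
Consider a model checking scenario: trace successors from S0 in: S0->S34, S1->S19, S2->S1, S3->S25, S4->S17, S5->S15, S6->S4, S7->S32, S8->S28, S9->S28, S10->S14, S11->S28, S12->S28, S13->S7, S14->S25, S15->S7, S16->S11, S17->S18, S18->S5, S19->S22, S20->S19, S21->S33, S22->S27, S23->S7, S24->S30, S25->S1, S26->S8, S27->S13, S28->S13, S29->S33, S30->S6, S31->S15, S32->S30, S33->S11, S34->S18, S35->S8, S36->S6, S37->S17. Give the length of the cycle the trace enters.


Trace from S0 until a state repeats:
  S0 -> S34 -> S18 -> S5 -> S15 -> S7 -> S32 -> S30 -> S6 -> S4 -> S17 -> S18
S18 first seen at step 2, revisited at step 11.
Cycle length = 11 - 2 = 9

9


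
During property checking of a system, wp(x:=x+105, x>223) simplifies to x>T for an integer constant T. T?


Formula: wp(x:=E, P) = P[E/x] (substitute E for x in postcondition)
Step 1: Postcondition: x>223
Step 2: Substitute x+105 for x: x+105>223
Step 3: Solve for x: x > 223-105 = 118

118


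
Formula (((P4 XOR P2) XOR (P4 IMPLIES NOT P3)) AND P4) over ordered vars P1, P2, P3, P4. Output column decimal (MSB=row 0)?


Formula: (((P4 XOR P2) XOR (P4 IMPLIES NOT P3)) AND P4) over P1, P2, P3, P4 (16 rows)
Evaluate each row (bits = P1,P2,P3,P4, MSB first):
  row 0 [0000]: (((0 XOR 0) XOR (0 IMPLIES NOT 0)) AND 0) -> 0
  row 1 [0001]: (((1 XOR 0) XOR (1 IMPLIES NOT 0)) AND 1) -> 0
  row 2 [0010]: (((0 XOR 0) XOR (0 IMPLIES NOT 1)) AND 0) -> 0
  row 3 [0011]: (((1 XOR 0) XOR (1 IMPLIES NOT 1)) AND 1) -> 1
  row 4 [0100]: (((0 XOR 1) XOR (0 IMPLIES NOT 0)) AND 0) -> 0
  row 5 [0101]: (((1 XOR 1) XOR (1 IMPLIES NOT 0)) AND 1) -> 1
  row 6 [0110]: (((0 XOR 1) XOR (0 IMPLIES NOT 1)) AND 0) -> 0
  row 7 [0111]: (((1 XOR 1) XOR (1 IMPLIES NOT 1)) AND 1) -> 0
  row 8 [1000]: (((0 XOR 0) XOR (0 IMPLIES NOT 0)) AND 0) -> 0
  row 9 [1001]: (((1 XOR 0) XOR (1 IMPLIES NOT 0)) AND 1) -> 0
  row 10 [1010]: (((0 XOR 0) XOR (0 IMPLIES NOT 1)) AND 0) -> 0
  row 11 [1011]: (((1 XOR 0) XOR (1 IMPLIES NOT 1)) AND 1) -> 1
  row 12 [1100]: (((0 XOR 1) XOR (0 IMPLIES NOT 0)) AND 0) -> 0
  row 13 [1101]: (((1 XOR 1) XOR (1 IMPLIES NOT 0)) AND 1) -> 1
  row 14 [1110]: (((0 XOR 1) XOR (0 IMPLIES NOT 1)) AND 0) -> 0
  row 15 [1111]: (((1 XOR 1) XOR (1 IMPLIES NOT 1)) AND 1) -> 0
Full result column, 4 rows per line (P1,P2 fixed per line; P3,P4 runs 00..11 left to right):
  rows 0-3 [P1,P2=00]: 0001  = hex 1
  rows 4-7 [P1,P2=01]: 0100  = hex 4
  rows 8-11 [P1,P2=10]: 0001  = hex 1
  rows 12-15 [P1,P2=11]: 0100  = hex 4
Output column (row 0 .. row 15) = 0001010000010100
Output column grouped in 4s = 0001 0100 0001 0100 = 0x1414
Convert to decimal digit by digit (value = value*16 + digit):
  1 -> 1
  1*16 + 4 = 20
  20*16 + 1 = 321
  321*16 + 4 = 5140
Decimal = 5140

5140


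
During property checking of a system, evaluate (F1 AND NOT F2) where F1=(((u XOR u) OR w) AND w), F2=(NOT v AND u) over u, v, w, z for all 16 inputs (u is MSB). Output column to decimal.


F1 = (((u XOR u) OR w) AND w)
F2 = (NOT v AND u)
Counterexample to F1=>F2 is where F1=1 and F2=0.
Evaluate each row (bits = u,v,w,z, MSB first):
  row 0 [0000]: F1=0 F2=0 -> F1&~F2 -> 0
  row 1 [0001]: F1=0 F2=0 -> F1&~F2 -> 0
  row 2 [0010]: F1=1 F2=0 -> F1&~F2 -> 1
  row 3 [0011]: F1=1 F2=0 -> F1&~F2 -> 1
  row 4 [0100]: F1=0 F2=0 -> F1&~F2 -> 0
  row 5 [0101]: F1=0 F2=0 -> F1&~F2 -> 0
  row 6 [0110]: F1=1 F2=0 -> F1&~F2 -> 1
  row 7 [0111]: F1=1 F2=0 -> F1&~F2 -> 1
  row 8 [1000]: F1=0 F2=1 -> F1&~F2 -> 0
  row 9 [1001]: F1=0 F2=1 -> F1&~F2 -> 0
  row 10 [1010]: F1=1 F2=1 -> F1&~F2 -> 0
  row 11 [1011]: F1=1 F2=1 -> F1&~F2 -> 0
  row 12 [1100]: F1=0 F2=0 -> F1&~F2 -> 0
  row 13 [1101]: F1=0 F2=0 -> F1&~F2 -> 0
  row 14 [1110]: F1=1 F2=0 -> F1&~F2 -> 1
  row 15 [1111]: F1=1 F2=0 -> F1&~F2 -> 1
Full result column, 4 rows per line (u,v fixed per line; w,z runs 00..11 left to right):
  rows 0-3 [u,v=00]: 0011  = hex 3
  rows 4-7 [u,v=01]: 0011  = hex 3
  rows 8-11 [u,v=10]: 0000  = hex 0
  rows 12-15 [u,v=11]: 0011  = hex 3
Counterexample vector (row 0 .. row 15) = 0011001100000011
Output column grouped in 4s = 0011 0011 0000 0011 = 0x3303
Convert to decimal digit by digit (value = value*16 + digit):
  3 -> 3
  3*16 + 3 = 51
  51*16 + 0 = 816
  816*16 + 3 = 13059
Decimal = 13059

13059


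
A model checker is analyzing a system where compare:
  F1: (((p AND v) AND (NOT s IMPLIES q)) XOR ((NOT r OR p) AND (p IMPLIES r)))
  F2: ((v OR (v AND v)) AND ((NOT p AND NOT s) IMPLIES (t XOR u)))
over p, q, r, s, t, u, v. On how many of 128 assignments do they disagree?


F1 = (((p AND v) AND (NOT s IMPLIES q)) XOR ((NOT r OR p) AND (p IMPLIES r)))
F2 = ((v OR (v AND v)) AND ((NOT p AND NOT s) IMPLIES (t XOR u)))
Evaluate both on each of 128 rows (bits = p,q,r,s,t,u,v):
  row 0 [0000000]: F1=1 F2=0 (differ) -> 1
  row 1 [0000001]: F1=1 F2=0 (differ) -> 1
  row 2 [0000010]: F1=1 F2=0 (differ) -> 1
  row 3 [0000011]: F1=1 F2=1 -> 0
  row 4 [0000100]: F1=1 F2=0 (differ) -> 1
  (every remaining row is evaluated the same way; all 128 results are listed next)
Full result column, 8 rows per line (p,q,r,s fixed per line; t,u,v runs 000..111 left to right):
  rows 0-7 [p,q,r,s=0000]: 11101011  (ones: 6)
  rows 8-15 [p,q,r,s=0001]: 10101010  (ones: 4)
  rows 16-23 [p,q,r,s=0010]: 00010100  (ones: 2)
  rows 24-31 [p,q,r,s=0011]: 01010101  (ones: 4)
  rows 32-39 [p,q,r,s=0100]: 11101011  (ones: 6)
  rows 40-47 [p,q,r,s=0101]: 10101010  (ones: 4)
  rows 48-55 [p,q,r,s=0110]: 00010100  (ones: 2)
  rows 56-63 [p,q,r,s=0111]: 01010101  (ones: 4)
  rows 64-71 [p,q,r,s=1000]: 01010101  (ones: 4)
  rows 72-79 [p,q,r,s=1001]: 00000000  (ones: 0)
  rows 80-87 [p,q,r,s=1010]: 10101010  (ones: 4)
  rows 88-95 [p,q,r,s=1011]: 11111111  (ones: 8)
  rows 96-103 [p,q,r,s=1100]: 00000000  (ones: 0)
  rows 104-111 [p,q,r,s=1101]: 00000000  (ones: 0)
  rows 112-119 [p,q,r,s=1110]: 11111111  (ones: 8)
  rows 120-127 [p,q,r,s=1111]: 11111111  (ones: 8)
Disagreements = 6+4+2+4+6+4+2+4+4+0+4+8+0+0+8+8 = 64

64


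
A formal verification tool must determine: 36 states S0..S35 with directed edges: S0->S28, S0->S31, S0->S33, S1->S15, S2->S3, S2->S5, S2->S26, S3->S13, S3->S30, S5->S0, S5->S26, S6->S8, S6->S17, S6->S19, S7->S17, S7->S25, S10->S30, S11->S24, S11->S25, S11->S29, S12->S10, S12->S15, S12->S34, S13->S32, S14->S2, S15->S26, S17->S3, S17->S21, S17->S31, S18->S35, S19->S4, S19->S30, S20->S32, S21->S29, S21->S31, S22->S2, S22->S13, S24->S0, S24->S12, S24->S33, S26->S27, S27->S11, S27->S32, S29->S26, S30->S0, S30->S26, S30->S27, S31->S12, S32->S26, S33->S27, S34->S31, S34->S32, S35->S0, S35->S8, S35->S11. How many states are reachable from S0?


BFS from S0:
  layer 0: {S0}
  layer 1: {S28, S31, S33}
  layer 2: {S12, S27}
  layer 3: {S10, S11, S15, S32, S34}
  layer 4: {S24, S25, S26, S29, S30}
Reachable set: {S0, S10, S11, S12, S15, S24, S25, S26, S27, S28, S29, S30, S31, S32, S33, S34}
Count = 16

16


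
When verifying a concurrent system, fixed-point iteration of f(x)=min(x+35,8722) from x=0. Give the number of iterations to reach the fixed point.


Step 1: x=0, cap=8722, increment=35
Step 2: x grows by 35 each step until capped at 8722; fixed point is x=8722
Step 3: iterations = ceil(8722/35) = 250

250


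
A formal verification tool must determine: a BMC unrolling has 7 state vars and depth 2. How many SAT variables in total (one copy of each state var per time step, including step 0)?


BMC unrolls to depth k, creating one copy of each state var for steps 0..k.
Step count = 2 + 1 = 3 (steps 0 through 2)
Vars per step = 7
Total = 7 * 3 = 21

21


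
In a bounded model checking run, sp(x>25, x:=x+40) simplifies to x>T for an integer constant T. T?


Formula: sp(P, x:=E) = exists old_x. (x = E[old_x/x]) AND P[old_x/x] (old_x is the value of x before the assignment; eliminate old_x by solving x = E[old_x/x] for old_x)
Step 1: Precondition P: x>25, i.e. old_x > 25
Step 2: Assignment gives x = old_x + 40, so old_x = x - 40
Step 3: Substitute into P: x - 40 > 25
Step 4: Simplify: x > 25+40 = 65

65


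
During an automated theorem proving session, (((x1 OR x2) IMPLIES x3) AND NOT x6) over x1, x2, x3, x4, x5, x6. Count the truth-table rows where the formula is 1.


Formula: (((x1 OR x2) IMPLIES x3) AND NOT x6) over 6 vars (64 rows)
Evaluate each row (x1, x2, x3, x4, x5, x6 as bits, MSB first):
  row 0 [000000]: (((0 OR 0) IMPLIES 0) AND NOT 0) -> 1
  row 1 [000001]: (((0 OR 0) IMPLIES 0) AND NOT 1) -> 0
  row 2 [000010]: (((0 OR 0) IMPLIES 0) AND NOT 0) -> 1
  row 3 [000011]: (((0 OR 0) IMPLIES 0) AND NOT 1) -> 0
  row 4 [000100]: (((0 OR 0) IMPLIES 0) AND NOT 0) -> 1
  (every remaining row is evaluated the same way; all 64 results are listed next)
Full result column, 8 rows per line (x1,x2,x3 fixed per line; x4,x5,x6 runs 000..111 left to right):
  rows 0-7 [x1,x2,x3=000]: 10101010  (ones: 4)
  rows 8-15 [x1,x2,x3=001]: 10101010  (ones: 4)
  rows 16-23 [x1,x2,x3=010]: 00000000  (ones: 0)
  rows 24-31 [x1,x2,x3=011]: 10101010  (ones: 4)
  rows 32-39 [x1,x2,x3=100]: 00000000  (ones: 0)
  rows 40-47 [x1,x2,x3=101]: 10101010  (ones: 4)
  rows 48-55 [x1,x2,x3=110]: 00000000  (ones: 0)
  rows 56-63 [x1,x2,x3=111]: 10101010  (ones: 4)
Count of 1-rows = 4+4+0+4+0+4+0+4 = 20

20


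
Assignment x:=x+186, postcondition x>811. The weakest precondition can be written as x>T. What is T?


Formula: wp(x:=E, P) = P[E/x] (substitute E for x in postcondition)
Step 1: Postcondition: x>811
Step 2: Substitute x+186 for x: x+186>811
Step 3: Solve for x: x > 811-186 = 625

625


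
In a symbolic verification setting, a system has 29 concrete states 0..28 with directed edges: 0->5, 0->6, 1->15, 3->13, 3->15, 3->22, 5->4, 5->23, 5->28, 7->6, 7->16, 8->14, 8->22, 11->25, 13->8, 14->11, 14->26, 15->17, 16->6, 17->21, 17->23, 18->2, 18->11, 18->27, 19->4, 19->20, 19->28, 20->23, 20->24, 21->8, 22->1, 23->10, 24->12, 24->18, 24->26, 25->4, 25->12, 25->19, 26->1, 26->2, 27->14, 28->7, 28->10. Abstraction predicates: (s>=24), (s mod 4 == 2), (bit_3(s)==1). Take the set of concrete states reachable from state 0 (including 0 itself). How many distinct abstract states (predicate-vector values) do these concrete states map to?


BFS from 0:
Concrete reachable: {0, 4, 5, 6, 7, 10, 16, 23, 28}
Abstract via predicates (s>=24), (s mod 4 == 2), (bit_3(s)==1):
  (0,0,0) <- {0, 4, 5, 7, 16, 23}
  (0,1,0) <- {6}
  (0,1,1) <- {10}
  (1,0,1) <- {28}
Distinct abstract states = 4

4


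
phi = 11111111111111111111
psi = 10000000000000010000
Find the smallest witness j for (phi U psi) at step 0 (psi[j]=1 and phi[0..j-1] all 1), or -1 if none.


(phi U psi) at 0: need smallest j with psi[j]=1 and phi[i]=1 for all i in [0,j).
Scan from step 0:
  step 0: psi=1 and phi held for [0,0) -> witness found
Witness step = 0

0


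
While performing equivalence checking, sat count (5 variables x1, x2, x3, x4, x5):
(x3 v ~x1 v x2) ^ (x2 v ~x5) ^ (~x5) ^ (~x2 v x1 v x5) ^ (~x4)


CNF with 5 clauses over 5 vars (32 assignments).
An assignment satisfies CNF iff every clause has >=1 true literal.
Check each row (bits = x1,x2,x3,x4,x5; clause T/F shown):
  row 0 [00000]: clauses=TTTTT -> 1
  row 1 [00001]: clauses=TFFTT -> 0
  row 2 [00010]: clauses=TTTTF -> 0
  row 3 [00011]: clauses=TFFTF -> 0
  row 4 [00100]: clauses=TTTTT -> 1
  row 5 [00101]: clauses=TFFTT -> 0
  row 6 [00110]: clauses=TTTTF -> 0
  row 7 [00111]: clauses=TFFTF -> 0
  row 8 [01000]: clauses=TTTFT -> 0
  row 9 [01001]: clauses=TTFTT -> 0
  row 10 [01010]: clauses=TTTFF -> 0
  row 11 [01011]: clauses=TTFTF -> 0
  row 12 [01100]: clauses=TTTFT -> 0
  row 13 [01101]: clauses=TTFTT -> 0
  row 14 [01110]: clauses=TTTFF -> 0
  row 15 [01111]: clauses=TTFTF -> 0
  row 16 [10000]: clauses=FTTTT -> 0
  row 17 [10001]: clauses=FFFTT -> 0
  row 18 [10010]: clauses=FTTTF -> 0
  row 19 [10011]: clauses=FFFTF -> 0
  row 20 [10100]: clauses=TTTTT -> 1
  row 21 [10101]: clauses=TFFTT -> 0
  row 22 [10110]: clauses=TTTTF -> 0
  row 23 [10111]: clauses=TFFTF -> 0
  row 24 [11000]: clauses=TTTTT -> 1
  row 25 [11001]: clauses=TTFTT -> 0
  row 26 [11010]: clauses=TTTTF -> 0
  row 27 [11011]: clauses=TTFTF -> 0
  row 28 [11100]: clauses=TTTTT -> 1
  row 29 [11101]: clauses=TTFTT -> 0
  row 30 [11110]: clauses=TTTTF -> 0
  row 31 [11111]: clauses=TTFTF -> 0
Full result column, 8 rows per line (x1,x2 fixed per line; x3,x4,x5 runs 000..111 left to right):
  rows 0-7 [x1,x2=00]: 10001000  (ones: 2)
  rows 8-15 [x1,x2=01]: 00000000  (ones: 0)
  rows 16-23 [x1,x2=10]: 00001000  (ones: 1)
  rows 24-31 [x1,x2=11]: 10001000  (ones: 2)
Satisfying assignments = 2+0+1+2 = 5

5


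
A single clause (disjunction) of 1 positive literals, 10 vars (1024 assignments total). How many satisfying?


Step 1: Total=2^10=1024
Step 2: Unsat when all 1 false: 2^9=512
Step 3: Sat=1024-512=512

512


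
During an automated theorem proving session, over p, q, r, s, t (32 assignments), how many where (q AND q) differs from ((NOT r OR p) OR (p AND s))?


F1 = (q AND q)
F2 = ((NOT r OR p) OR (p AND s))
Evaluate both on each of 32 rows (bits = p,q,r,s,t):
  row 0 [00000]: F1=0 F2=1 (differ) -> 1
  row 1 [00001]: F1=0 F2=1 (differ) -> 1
  row 2 [00010]: F1=0 F2=1 (differ) -> 1
  row 3 [00011]: F1=0 F2=1 (differ) -> 1
  row 4 [00100]: F1=0 F2=0 -> 0
  row 5 [00101]: F1=0 F2=0 -> 0
  row 6 [00110]: F1=0 F2=0 -> 0
  row 7 [00111]: F1=0 F2=0 -> 0
  row 8 [01000]: F1=1 F2=1 -> 0
  row 9 [01001]: F1=1 F2=1 -> 0
  row 10 [01010]: F1=1 F2=1 -> 0
  row 11 [01011]: F1=1 F2=1 -> 0
  row 12 [01100]: F1=1 F2=0 (differ) -> 1
  row 13 [01101]: F1=1 F2=0 (differ) -> 1
  row 14 [01110]: F1=1 F2=0 (differ) -> 1
  row 15 [01111]: F1=1 F2=0 (differ) -> 1
  row 16 [10000]: F1=0 F2=1 (differ) -> 1
  row 17 [10001]: F1=0 F2=1 (differ) -> 1
  row 18 [10010]: F1=0 F2=1 (differ) -> 1
  row 19 [10011]: F1=0 F2=1 (differ) -> 1
  row 20 [10100]: F1=0 F2=1 (differ) -> 1
  row 21 [10101]: F1=0 F2=1 (differ) -> 1
  row 22 [10110]: F1=0 F2=1 (differ) -> 1
  row 23 [10111]: F1=0 F2=1 (differ) -> 1
  row 24 [11000]: F1=1 F2=1 -> 0
  row 25 [11001]: F1=1 F2=1 -> 0
  row 26 [11010]: F1=1 F2=1 -> 0
  row 27 [11011]: F1=1 F2=1 -> 0
  row 28 [11100]: F1=1 F2=1 -> 0
  row 29 [11101]: F1=1 F2=1 -> 0
  row 30 [11110]: F1=1 F2=1 -> 0
  row 31 [11111]: F1=1 F2=1 -> 0
Full result column, 8 rows per line (p,q fixed per line; r,s,t runs 000..111 left to right):
  rows 0-7 [p,q=00]: 11110000  (ones: 4)
  rows 8-15 [p,q=01]: 00001111  (ones: 4)
  rows 16-23 [p,q=10]: 11111111  (ones: 8)
  rows 24-31 [p,q=11]: 00000000  (ones: 0)
Disagreements = 4+4+8+0 = 16

16


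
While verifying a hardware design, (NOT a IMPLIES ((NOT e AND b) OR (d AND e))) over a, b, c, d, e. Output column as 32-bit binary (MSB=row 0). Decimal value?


Formula: (NOT a IMPLIES ((NOT e AND b) OR (d AND e))) over a, b, c, d, e (32 rows)
Evaluate each row (bits = a,b,c,d,e, MSB first):
  row 0 [00000]: (NOT 0 IMPLIES ((NOT 0 AND 0) OR (0 AND 0))) -> 0
  row 1 [00001]: (NOT 0 IMPLIES ((NOT 1 AND 0) OR (0 AND 1))) -> 0
  row 2 [00010]: (NOT 0 IMPLIES ((NOT 0 AND 0) OR (1 AND 0))) -> 0
  row 3 [00011]: (NOT 0 IMPLIES ((NOT 1 AND 0) OR (1 AND 1))) -> 1
  row 4 [00100]: (NOT 0 IMPLIES ((NOT 0 AND 0) OR (0 AND 0))) -> 0
  row 5 [00101]: (NOT 0 IMPLIES ((NOT 1 AND 0) OR (0 AND 1))) -> 0
  row 6 [00110]: (NOT 0 IMPLIES ((NOT 0 AND 0) OR (1 AND 0))) -> 0
  row 7 [00111]: (NOT 0 IMPLIES ((NOT 1 AND 0) OR (1 AND 1))) -> 1
  row 8 [01000]: (NOT 0 IMPLIES ((NOT 0 AND 1) OR (0 AND 0))) -> 1
  row 9 [01001]: (NOT 0 IMPLIES ((NOT 1 AND 1) OR (0 AND 1))) -> 0
  row 10 [01010]: (NOT 0 IMPLIES ((NOT 0 AND 1) OR (1 AND 0))) -> 1
  row 11 [01011]: (NOT 0 IMPLIES ((NOT 1 AND 1) OR (1 AND 1))) -> 1
  row 12 [01100]: (NOT 0 IMPLIES ((NOT 0 AND 1) OR (0 AND 0))) -> 1
  row 13 [01101]: (NOT 0 IMPLIES ((NOT 1 AND 1) OR (0 AND 1))) -> 0
  row 14 [01110]: (NOT 0 IMPLIES ((NOT 0 AND 1) OR (1 AND 0))) -> 1
  row 15 [01111]: (NOT 0 IMPLIES ((NOT 1 AND 1) OR (1 AND 1))) -> 1
  row 16 [10000]: (NOT 1 IMPLIES ((NOT 0 AND 0) OR (0 AND 0))) -> 1
  row 17 [10001]: (NOT 1 IMPLIES ((NOT 1 AND 0) OR (0 AND 1))) -> 1
  row 18 [10010]: (NOT 1 IMPLIES ((NOT 0 AND 0) OR (1 AND 0))) -> 1
  row 19 [10011]: (NOT 1 IMPLIES ((NOT 1 AND 0) OR (1 AND 1))) -> 1
  row 20 [10100]: (NOT 1 IMPLIES ((NOT 0 AND 0) OR (0 AND 0))) -> 1
  row 21 [10101]: (NOT 1 IMPLIES ((NOT 1 AND 0) OR (0 AND 1))) -> 1
  row 22 [10110]: (NOT 1 IMPLIES ((NOT 0 AND 0) OR (1 AND 0))) -> 1
  row 23 [10111]: (NOT 1 IMPLIES ((NOT 1 AND 0) OR (1 AND 1))) -> 1
  row 24 [11000]: (NOT 1 IMPLIES ((NOT 0 AND 1) OR (0 AND 0))) -> 1
  row 25 [11001]: (NOT 1 IMPLIES ((NOT 1 AND 1) OR (0 AND 1))) -> 1
  row 26 [11010]: (NOT 1 IMPLIES ((NOT 0 AND 1) OR (1 AND 0))) -> 1
  row 27 [11011]: (NOT 1 IMPLIES ((NOT 1 AND 1) OR (1 AND 1))) -> 1
  row 28 [11100]: (NOT 1 IMPLIES ((NOT 0 AND 1) OR (0 AND 0))) -> 1
  row 29 [11101]: (NOT 1 IMPLIES ((NOT 1 AND 1) OR (0 AND 1))) -> 1
  row 30 [11110]: (NOT 1 IMPLIES ((NOT 0 AND 1) OR (1 AND 0))) -> 1
  row 31 [11111]: (NOT 1 IMPLIES ((NOT 1 AND 1) OR (1 AND 1))) -> 1
Full result column, 4 rows per line (a,b,c fixed per line; d,e runs 00..11 left to right):
  rows 0-3 [a,b,c=000]: 0001  = hex 1
  rows 4-7 [a,b,c=001]: 0001  = hex 1
  rows 8-11 [a,b,c=010]: 1011  = hex B
  rows 12-15 [a,b,c=011]: 1011  = hex B
  rows 16-19 [a,b,c=100]: 1111  = hex F
  rows 20-23 [a,b,c=101]: 1111  = hex F
  rows 24-27 [a,b,c=110]: 1111  = hex F
  rows 28-31 [a,b,c=111]: 1111  = hex F
Output column (row 0 .. row 31) = 00010001101110111111111111111111
Output column grouped in 4s = 0001 0001 1011 1011 1111 1111 1111 1111 = 0x11BBFFFF
Convert to decimal digit by digit (value = value*16 + digit):
  1 -> 1
  1*16 + 1 = 17
  17*16 + 11 (B) = 283
  283*16 + 11 (B) = 4539
  4539*16 + 15 (F) = 72639
  72639*16 + 15 (F) = 1162239
  1162239*16 + 15 (F) = 18595839
  18595839*16 + 15 (F) = 297533439
Decimal = 297533439

297533439


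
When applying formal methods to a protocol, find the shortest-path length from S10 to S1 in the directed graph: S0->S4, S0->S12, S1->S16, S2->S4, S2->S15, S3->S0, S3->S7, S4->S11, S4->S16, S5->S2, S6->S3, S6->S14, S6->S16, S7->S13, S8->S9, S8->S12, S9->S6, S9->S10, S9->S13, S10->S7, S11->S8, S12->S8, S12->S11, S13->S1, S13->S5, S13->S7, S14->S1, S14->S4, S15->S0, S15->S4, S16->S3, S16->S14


BFS layer-by-layer from S10:
  dist 0: {S10}
  dist 1: {S7}
  dist 2: {S13}
  dist 3: {S1, S5}
  -> S1 reached at distance 3
Shortest path length = 3

3


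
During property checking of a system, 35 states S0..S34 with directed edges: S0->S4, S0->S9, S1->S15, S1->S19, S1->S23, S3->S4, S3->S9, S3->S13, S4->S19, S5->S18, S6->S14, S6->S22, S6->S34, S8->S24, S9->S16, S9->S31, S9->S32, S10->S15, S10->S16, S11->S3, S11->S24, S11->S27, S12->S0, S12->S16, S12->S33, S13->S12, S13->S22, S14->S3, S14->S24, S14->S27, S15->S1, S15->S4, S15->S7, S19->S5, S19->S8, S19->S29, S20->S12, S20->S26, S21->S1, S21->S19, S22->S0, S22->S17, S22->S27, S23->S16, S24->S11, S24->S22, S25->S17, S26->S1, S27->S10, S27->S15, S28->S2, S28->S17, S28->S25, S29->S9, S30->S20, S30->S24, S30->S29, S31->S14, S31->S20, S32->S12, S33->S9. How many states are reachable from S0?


BFS from S0:
  layer 0: {S0}
  layer 1: {S4, S9}
  layer 2: {S16, S19, S31, S32}
  layer 3: {S5, S8, S12, S14, S20, S29}
  layer 4: {S3, S18, S24, S26, S27, S33}
  layer 5: {S1, S10, S11, S13, S15, S22}
  layer 6: {S7, S17, S23}
Reachable set: {S0, S1, S3, S4, S5, S7, S8, S9, S10, S11, S12, S13, S14, S15, S16, S17, S18, S19, S20, S22, S23, S24, S26, S27, S29, S31, S32, S33}
Count = 28

28


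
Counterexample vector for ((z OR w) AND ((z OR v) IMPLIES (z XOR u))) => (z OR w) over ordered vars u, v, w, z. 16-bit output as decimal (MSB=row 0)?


F1 = ((z OR w) AND ((z OR v) IMPLIES (z XOR u)))
F2 = (z OR w)
Counterexample to F1=>F2 is where F1=1 and F2=0.
Evaluate each row (bits = u,v,w,z, MSB first):
  row 0 [0000]: F1=0 F2=0 -> F1&~F2 -> 0
  row 1 [0001]: F1=1 F2=1 -> F1&~F2 -> 0
  row 2 [0010]: F1=1 F2=1 -> F1&~F2 -> 0
  row 3 [0011]: F1=1 F2=1 -> F1&~F2 -> 0
  row 4 [0100]: F1=0 F2=0 -> F1&~F2 -> 0
  row 5 [0101]: F1=1 F2=1 -> F1&~F2 -> 0
  row 6 [0110]: F1=0 F2=1 -> F1&~F2 -> 0
  row 7 [0111]: F1=1 F2=1 -> F1&~F2 -> 0
  row 8 [1000]: F1=0 F2=0 -> F1&~F2 -> 0
  row 9 [1001]: F1=0 F2=1 -> F1&~F2 -> 0
  row 10 [1010]: F1=1 F2=1 -> F1&~F2 -> 0
  row 11 [1011]: F1=0 F2=1 -> F1&~F2 -> 0
  row 12 [1100]: F1=0 F2=0 -> F1&~F2 -> 0
  row 13 [1101]: F1=0 F2=1 -> F1&~F2 -> 0
  row 14 [1110]: F1=1 F2=1 -> F1&~F2 -> 0
  row 15 [1111]: F1=0 F2=1 -> F1&~F2 -> 0
Full result column, 4 rows per line (u,v fixed per line; w,z runs 00..11 left to right):
  rows 0-3 [u,v=00]: 0000  = hex 0
  rows 4-7 [u,v=01]: 0000  = hex 0
  rows 8-11 [u,v=10]: 0000  = hex 0
  rows 12-15 [u,v=11]: 0000  = hex 0
Counterexample vector (row 0 .. row 15) = 0000000000000000
Output column grouped in 4s = 0000 0000 0000 0000 = 0x0000
Convert to decimal digit by digit (value = value*16 + digit):
  0 -> 0
  0*16 + 0 = 0
  0*16 + 0 = 0
  0*16 + 0 = 0
Decimal = 0

0


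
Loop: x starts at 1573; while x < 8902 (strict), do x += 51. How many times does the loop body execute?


Step 1: x goes from 1573 toward 8902 by 51; the body runs while x<8902, so iterations = ceil((bound-start)/step)
Step 2: Distance=7329
Step 3: ceil(7329/51)=144

144


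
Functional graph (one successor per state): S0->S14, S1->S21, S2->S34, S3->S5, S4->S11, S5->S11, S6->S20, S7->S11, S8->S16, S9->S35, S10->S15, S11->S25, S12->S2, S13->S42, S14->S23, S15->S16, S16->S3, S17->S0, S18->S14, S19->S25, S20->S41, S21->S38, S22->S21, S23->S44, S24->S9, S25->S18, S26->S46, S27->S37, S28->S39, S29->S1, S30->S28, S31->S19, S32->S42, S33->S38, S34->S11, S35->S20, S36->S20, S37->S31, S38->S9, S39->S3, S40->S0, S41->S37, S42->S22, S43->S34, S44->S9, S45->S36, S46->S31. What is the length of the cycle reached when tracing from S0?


Trace from S0 until a state repeats:
  S0 -> S14 -> S23 -> S44 -> S9 -> S35 -> S20 -> S41 -> S37 -> S31 -> S19 -> S25 -> S18 -> S14
S14 first seen at step 1, revisited at step 13.
Cycle length = 13 - 1 = 12

12


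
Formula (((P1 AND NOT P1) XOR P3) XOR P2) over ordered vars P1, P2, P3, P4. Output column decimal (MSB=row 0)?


Formula: (((P1 AND NOT P1) XOR P3) XOR P2) over P1, P2, P3, P4 (16 rows)
Evaluate each row (bits = P1,P2,P3,P4, MSB first):
  row 0 [0000]: (((0 AND NOT 0) XOR 0) XOR 0) -> 0
  row 1 [0001]: (((0 AND NOT 0) XOR 0) XOR 0) -> 0
  row 2 [0010]: (((0 AND NOT 0) XOR 1) XOR 0) -> 1
  row 3 [0011]: (((0 AND NOT 0) XOR 1) XOR 0) -> 1
  row 4 [0100]: (((0 AND NOT 0) XOR 0) XOR 1) -> 1
  row 5 [0101]: (((0 AND NOT 0) XOR 0) XOR 1) -> 1
  row 6 [0110]: (((0 AND NOT 0) XOR 1) XOR 1) -> 0
  row 7 [0111]: (((0 AND NOT 0) XOR 1) XOR 1) -> 0
  row 8 [1000]: (((1 AND NOT 1) XOR 0) XOR 0) -> 0
  row 9 [1001]: (((1 AND NOT 1) XOR 0) XOR 0) -> 0
  row 10 [1010]: (((1 AND NOT 1) XOR 1) XOR 0) -> 1
  row 11 [1011]: (((1 AND NOT 1) XOR 1) XOR 0) -> 1
  row 12 [1100]: (((1 AND NOT 1) XOR 0) XOR 1) -> 1
  row 13 [1101]: (((1 AND NOT 1) XOR 0) XOR 1) -> 1
  row 14 [1110]: (((1 AND NOT 1) XOR 1) XOR 1) -> 0
  row 15 [1111]: (((1 AND NOT 1) XOR 1) XOR 1) -> 0
Full result column, 4 rows per line (P1,P2 fixed per line; P3,P4 runs 00..11 left to right):
  rows 0-3 [P1,P2=00]: 0011  = hex 3
  rows 4-7 [P1,P2=01]: 1100  = hex C
  rows 8-11 [P1,P2=10]: 0011  = hex 3
  rows 12-15 [P1,P2=11]: 1100  = hex C
Output column (row 0 .. row 15) = 0011110000111100
Output column grouped in 4s = 0011 1100 0011 1100 = 0x3C3C
Convert to decimal digit by digit (value = value*16 + digit):
  3 -> 3
  3*16 + 12 (C) = 60
  60*16 + 3 = 963
  963*16 + 12 (C) = 15420
Decimal = 15420

15420


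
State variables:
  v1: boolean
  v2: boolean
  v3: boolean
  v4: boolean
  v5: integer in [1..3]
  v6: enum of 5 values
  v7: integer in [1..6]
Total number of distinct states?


State space = product of domain sizes of all variables.
Domain sizes:
  v1 (boolean): 2
  v2 (boolean): 2
  v3 (boolean): 2
  v4 (boolean): 2
  v5 (integer in [1..3]): 3
  v6 (enum of 5 values): 5
  v7 (integer in [1..6]): 6
Product = 2 * 2 * 2 * 2 * 3 * 5 * 6 = 1440

1440


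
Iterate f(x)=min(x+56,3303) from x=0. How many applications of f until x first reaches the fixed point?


Step 1: x=0, cap=3303, increment=56
Step 2: x grows by 56 each step until capped at 3303; fixed point is x=3303
Step 3: iterations = ceil(3303/56) = 59

59


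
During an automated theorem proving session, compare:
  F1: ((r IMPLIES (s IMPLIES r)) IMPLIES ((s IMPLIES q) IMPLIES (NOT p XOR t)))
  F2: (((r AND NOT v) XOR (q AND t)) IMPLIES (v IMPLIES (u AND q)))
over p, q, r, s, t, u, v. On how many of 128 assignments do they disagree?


F1 = ((r IMPLIES (s IMPLIES r)) IMPLIES ((s IMPLIES q) IMPLIES (NOT p XOR t)))
F2 = (((r AND NOT v) XOR (q AND t)) IMPLIES (v IMPLIES (u AND q)))
Evaluate both on each of 128 rows (bits = p,q,r,s,t,u,v):
  row 0 [0000000]: F1=1 F2=1 -> 0
  row 1 [0000001]: F1=1 F2=1 -> 0
  row 2 [0000010]: F1=1 F2=1 -> 0
  row 3 [0000011]: F1=1 F2=1 -> 0
  row 4 [0000100]: F1=0 F2=1 (differ) -> 1
  (every remaining row is evaluated the same way; all 128 results are listed next)
Full result column, 8 rows per line (p,q,r,s fixed per line; t,u,v runs 000..111 left to right):
  rows 0-7 [p,q,r,s=0000]: 00001111  (ones: 4)
  rows 8-15 [p,q,r,s=0001]: 00000000  (ones: 0)
  rows 16-23 [p,q,r,s=0010]: 00001111  (ones: 4)
  rows 24-31 [p,q,r,s=0011]: 00000000  (ones: 0)
  rows 32-39 [p,q,r,s=0100]: 00001011  (ones: 3)
  rows 40-47 [p,q,r,s=0101]: 00001011  (ones: 3)
  rows 48-55 [p,q,r,s=0110]: 00001011  (ones: 3)
  rows 56-63 [p,q,r,s=0111]: 00001011  (ones: 3)
  rows 64-71 [p,q,r,s=1000]: 11110000  (ones: 4)
  rows 72-79 [p,q,r,s=1001]: 00000000  (ones: 0)
  rows 80-87 [p,q,r,s=1010]: 11110000  (ones: 4)
  rows 88-95 [p,q,r,s=1011]: 00000000  (ones: 0)
  rows 96-103 [p,q,r,s=1100]: 11110100  (ones: 5)
  rows 104-111 [p,q,r,s=1101]: 11110100  (ones: 5)
  rows 112-119 [p,q,r,s=1110]: 11110100  (ones: 5)
  rows 120-127 [p,q,r,s=1111]: 11110100  (ones: 5)
Disagreements = 4+0+4+0+3+3+3+3+4+0+4+0+5+5+5+5 = 48

48


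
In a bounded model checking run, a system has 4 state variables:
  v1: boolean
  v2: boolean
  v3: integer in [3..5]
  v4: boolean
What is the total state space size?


State space = product of domain sizes of all variables.
Domain sizes:
  v1 (boolean): 2
  v2 (boolean): 2
  v3 (integer in [3..5]): 3
  v4 (boolean): 2
Product = 2 * 2 * 3 * 2 = 24

24


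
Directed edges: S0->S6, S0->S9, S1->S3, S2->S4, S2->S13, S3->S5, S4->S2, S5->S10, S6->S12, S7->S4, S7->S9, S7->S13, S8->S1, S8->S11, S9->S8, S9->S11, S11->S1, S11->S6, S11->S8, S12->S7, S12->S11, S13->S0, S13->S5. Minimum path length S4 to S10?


BFS layer-by-layer from S4:
  dist 0: {S4}
  dist 1: {S2}
  dist 2: {S13}
  dist 3: {S0, S5}
  dist 4: {S6, S9, S10}
  -> S10 reached at distance 4
Shortest path length = 4

4


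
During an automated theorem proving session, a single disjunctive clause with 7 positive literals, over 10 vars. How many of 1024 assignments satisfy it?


Step 1: Total=2^10=1024
Step 2: Unsat when all 7 false: 2^3=8
Step 3: Sat=1024-8=1016

1016


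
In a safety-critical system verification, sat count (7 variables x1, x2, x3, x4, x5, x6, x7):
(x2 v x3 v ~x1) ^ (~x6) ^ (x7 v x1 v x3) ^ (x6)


CNF with 4 clauses over 7 vars (128 assignments).
An assignment satisfies CNF iff every clause has >=1 true literal.
Check each row (bits = x1,x2,x3,x4,x5,x6,x7; clause T/F shown):
  row 0 [0000000]: clauses=TTFF -> 0
  row 1 [0000001]: clauses=TTTF -> 0
  row 2 [0000010]: clauses=TFFT -> 0
  row 3 [0000011]: clauses=TFTT -> 0
  row 4 [0000100]: clauses=TTFF -> 0
  (every remaining row is evaluated the same way; all 128 results are listed next)
Full result column, 8 rows per line (x1,x2,x3,x4 fixed per line; x5,x6,x7 runs 000..111 left to right):
  rows 0-7 [x1,x2,x3,x4=0000]: 00000000  (ones: 0)
  rows 8-15 [x1,x2,x3,x4=0001]: 00000000  (ones: 0)
  rows 16-23 [x1,x2,x3,x4=0010]: 00000000  (ones: 0)
  rows 24-31 [x1,x2,x3,x4=0011]: 00000000  (ones: 0)
  rows 32-39 [x1,x2,x3,x4=0100]: 00000000  (ones: 0)
  rows 40-47 [x1,x2,x3,x4=0101]: 00000000  (ones: 0)
  rows 48-55 [x1,x2,x3,x4=0110]: 00000000  (ones: 0)
  rows 56-63 [x1,x2,x3,x4=0111]: 00000000  (ones: 0)
  rows 64-71 [x1,x2,x3,x4=1000]: 00000000  (ones: 0)
  rows 72-79 [x1,x2,x3,x4=1001]: 00000000  (ones: 0)
  rows 80-87 [x1,x2,x3,x4=1010]: 00000000  (ones: 0)
  rows 88-95 [x1,x2,x3,x4=1011]: 00000000  (ones: 0)
  rows 96-103 [x1,x2,x3,x4=1100]: 00000000  (ones: 0)
  rows 104-111 [x1,x2,x3,x4=1101]: 00000000  (ones: 0)
  rows 112-119 [x1,x2,x3,x4=1110]: 00000000  (ones: 0)
  rows 120-127 [x1,x2,x3,x4=1111]: 00000000  (ones: 0)
Satisfying assignments = 0+0+0+0+0+0+0+0+0+0+0+0+0+0+0+0 = 0

0


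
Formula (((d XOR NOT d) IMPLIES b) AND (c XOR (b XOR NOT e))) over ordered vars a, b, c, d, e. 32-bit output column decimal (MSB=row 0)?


Formula: (((d XOR NOT d) IMPLIES b) AND (c XOR (b XOR NOT e))) over a, b, c, d, e (32 rows)
Evaluate each row (bits = a,b,c,d,e, MSB first):
  row 0 [00000]: (((0 XOR NOT 0) IMPLIES 0) AND (0 XOR (0 XOR NOT 0))) -> 0
  row 1 [00001]: (((0 XOR NOT 0) IMPLIES 0) AND (0 XOR (0 XOR NOT 1))) -> 0
  row 2 [00010]: (((1 XOR NOT 1) IMPLIES 0) AND (0 XOR (0 XOR NOT 0))) -> 0
  row 3 [00011]: (((1 XOR NOT 1) IMPLIES 0) AND (0 XOR (0 XOR NOT 1))) -> 0
  row 4 [00100]: (((0 XOR NOT 0) IMPLIES 0) AND (1 XOR (0 XOR NOT 0))) -> 0
  row 5 [00101]: (((0 XOR NOT 0) IMPLIES 0) AND (1 XOR (0 XOR NOT 1))) -> 0
  row 6 [00110]: (((1 XOR NOT 1) IMPLIES 0) AND (1 XOR (0 XOR NOT 0))) -> 0
  row 7 [00111]: (((1 XOR NOT 1) IMPLIES 0) AND (1 XOR (0 XOR NOT 1))) -> 0
  row 8 [01000]: (((0 XOR NOT 0) IMPLIES 1) AND (0 XOR (1 XOR NOT 0))) -> 0
  row 9 [01001]: (((0 XOR NOT 0) IMPLIES 1) AND (0 XOR (1 XOR NOT 1))) -> 1
  row 10 [01010]: (((1 XOR NOT 1) IMPLIES 1) AND (0 XOR (1 XOR NOT 0))) -> 0
  row 11 [01011]: (((1 XOR NOT 1) IMPLIES 1) AND (0 XOR (1 XOR NOT 1))) -> 1
  row 12 [01100]: (((0 XOR NOT 0) IMPLIES 1) AND (1 XOR (1 XOR NOT 0))) -> 1
  row 13 [01101]: (((0 XOR NOT 0) IMPLIES 1) AND (1 XOR (1 XOR NOT 1))) -> 0
  row 14 [01110]: (((1 XOR NOT 1) IMPLIES 1) AND (1 XOR (1 XOR NOT 0))) -> 1
  row 15 [01111]: (((1 XOR NOT 1) IMPLIES 1) AND (1 XOR (1 XOR NOT 1))) -> 0
  row 16 [10000]: (((0 XOR NOT 0) IMPLIES 0) AND (0 XOR (0 XOR NOT 0))) -> 0
  row 17 [10001]: (((0 XOR NOT 0) IMPLIES 0) AND (0 XOR (0 XOR NOT 1))) -> 0
  row 18 [10010]: (((1 XOR NOT 1) IMPLIES 0) AND (0 XOR (0 XOR NOT 0))) -> 0
  row 19 [10011]: (((1 XOR NOT 1) IMPLIES 0) AND (0 XOR (0 XOR NOT 1))) -> 0
  row 20 [10100]: (((0 XOR NOT 0) IMPLIES 0) AND (1 XOR (0 XOR NOT 0))) -> 0
  row 21 [10101]: (((0 XOR NOT 0) IMPLIES 0) AND (1 XOR (0 XOR NOT 1))) -> 0
  row 22 [10110]: (((1 XOR NOT 1) IMPLIES 0) AND (1 XOR (0 XOR NOT 0))) -> 0
  row 23 [10111]: (((1 XOR NOT 1) IMPLIES 0) AND (1 XOR (0 XOR NOT 1))) -> 0
  row 24 [11000]: (((0 XOR NOT 0) IMPLIES 1) AND (0 XOR (1 XOR NOT 0))) -> 0
  row 25 [11001]: (((0 XOR NOT 0) IMPLIES 1) AND (0 XOR (1 XOR NOT 1))) -> 1
  row 26 [11010]: (((1 XOR NOT 1) IMPLIES 1) AND (0 XOR (1 XOR NOT 0))) -> 0
  row 27 [11011]: (((1 XOR NOT 1) IMPLIES 1) AND (0 XOR (1 XOR NOT 1))) -> 1
  row 28 [11100]: (((0 XOR NOT 0) IMPLIES 1) AND (1 XOR (1 XOR NOT 0))) -> 1
  row 29 [11101]: (((0 XOR NOT 0) IMPLIES 1) AND (1 XOR (1 XOR NOT 1))) -> 0
  row 30 [11110]: (((1 XOR NOT 1) IMPLIES 1) AND (1 XOR (1 XOR NOT 0))) -> 1
  row 31 [11111]: (((1 XOR NOT 1) IMPLIES 1) AND (1 XOR (1 XOR NOT 1))) -> 0
Full result column, 4 rows per line (a,b,c fixed per line; d,e runs 00..11 left to right):
  rows 0-3 [a,b,c=000]: 0000  = hex 0
  rows 4-7 [a,b,c=001]: 0000  = hex 0
  rows 8-11 [a,b,c=010]: 0101  = hex 5
  rows 12-15 [a,b,c=011]: 1010  = hex A
  rows 16-19 [a,b,c=100]: 0000  = hex 0
  rows 20-23 [a,b,c=101]: 0000  = hex 0
  rows 24-27 [a,b,c=110]: 0101  = hex 5
  rows 28-31 [a,b,c=111]: 1010  = hex A
Output column (row 0 .. row 31) = 00000000010110100000000001011010
Output column grouped in 4s = 0000 0000 0101 1010 0000 0000 0101 1010 = 0x005A005A
Convert to decimal digit by digit (value = value*16 + digit):
  0 -> 0
  0*16 + 0 = 0
  0*16 + 5 = 5
  5*16 + 10 (A) = 90
  90*16 + 0 = 1440
  1440*16 + 0 = 23040
  23040*16 + 5 = 368645
  368645*16 + 10 (A) = 5898330
Decimal = 5898330

5898330


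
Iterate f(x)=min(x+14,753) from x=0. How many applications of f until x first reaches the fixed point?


Step 1: x=0, cap=753, increment=14
Step 2: x grows by 14 each step until capped at 753; fixed point is x=753
Step 3: iterations = ceil(753/14) = 54

54


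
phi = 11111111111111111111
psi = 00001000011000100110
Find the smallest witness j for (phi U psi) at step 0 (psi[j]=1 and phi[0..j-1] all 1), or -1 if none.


(phi U psi) at 0: need smallest j with psi[j]=1 and phi[i]=1 for all i in [0,j).
Scan from step 0:
  step 0: phi=1, psi=0 -> continue
  step 1: phi=1, psi=0 -> continue
  step 2: phi=1, psi=0 -> continue
  step 3: phi=1, psi=0 -> continue
  step 4: psi=1 and phi held for [0,4) -> witness found
Witness step = 4

4


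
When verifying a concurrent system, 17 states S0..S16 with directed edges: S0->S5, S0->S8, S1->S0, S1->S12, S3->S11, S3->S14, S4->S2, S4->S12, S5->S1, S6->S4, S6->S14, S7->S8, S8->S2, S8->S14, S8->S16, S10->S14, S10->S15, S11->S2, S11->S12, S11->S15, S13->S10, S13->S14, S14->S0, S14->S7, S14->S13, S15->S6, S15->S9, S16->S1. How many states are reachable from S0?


BFS from S0:
  layer 0: {S0}
  layer 1: {S5, S8}
  layer 2: {S1, S2, S14, S16}
  layer 3: {S7, S12, S13}
  layer 4: {S10}
  layer 5: {S15}
  layer 6: {S6, S9}
  layer 7: {S4}
Reachable set: {S0, S1, S2, S4, S5, S6, S7, S8, S9, S10, S12, S13, S14, S15, S16}
Count = 15

15


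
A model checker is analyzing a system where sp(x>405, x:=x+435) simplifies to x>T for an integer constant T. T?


Formula: sp(P, x:=E) = exists old_x. (x = E[old_x/x]) AND P[old_x/x] (old_x is the value of x before the assignment; eliminate old_x by solving x = E[old_x/x] for old_x)
Step 1: Precondition P: x>405, i.e. old_x > 405
Step 2: Assignment gives x = old_x + 435, so old_x = x - 435
Step 3: Substitute into P: x - 435 > 405
Step 4: Simplify: x > 405+435 = 840

840


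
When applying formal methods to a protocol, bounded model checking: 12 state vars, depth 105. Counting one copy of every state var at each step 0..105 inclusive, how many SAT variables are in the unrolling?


BMC unrolls to depth k, creating one copy of each state var for steps 0..k.
Step count = 105 + 1 = 106 (steps 0 through 105)
Vars per step = 12
Total = 12 * 106 = 1272

1272


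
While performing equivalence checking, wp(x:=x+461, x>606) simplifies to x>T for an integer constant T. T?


Formula: wp(x:=E, P) = P[E/x] (substitute E for x in postcondition)
Step 1: Postcondition: x>606
Step 2: Substitute x+461 for x: x+461>606
Step 3: Solve for x: x > 606-461 = 145

145
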